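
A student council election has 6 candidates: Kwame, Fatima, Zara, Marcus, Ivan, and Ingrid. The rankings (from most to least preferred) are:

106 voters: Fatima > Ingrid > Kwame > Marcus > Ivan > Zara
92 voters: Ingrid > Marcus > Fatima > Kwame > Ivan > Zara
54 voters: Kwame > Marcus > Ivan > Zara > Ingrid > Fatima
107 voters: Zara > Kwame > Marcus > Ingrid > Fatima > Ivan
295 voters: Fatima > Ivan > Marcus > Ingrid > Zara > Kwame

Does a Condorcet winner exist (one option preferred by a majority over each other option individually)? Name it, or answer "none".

Fatima

Fatima vs Kwame: 493–161 for Fatima.
Fatima vs Zara: 493–161 for Fatima.
Fatima vs Marcus: 401–253 for Fatima.
Fatima vs Ivan: 600–54 for Fatima.
Fatima vs Ingrid: 401–253 for Fatima.
Fatima beats every other option head-to-head.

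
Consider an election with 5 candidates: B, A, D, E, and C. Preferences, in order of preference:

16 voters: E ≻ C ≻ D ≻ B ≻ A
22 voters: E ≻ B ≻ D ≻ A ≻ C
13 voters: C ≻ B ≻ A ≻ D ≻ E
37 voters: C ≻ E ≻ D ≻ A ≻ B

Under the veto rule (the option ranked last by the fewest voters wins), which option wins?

Last-place votes: B 37, A 16, D 0, E 13, C 22.
D is ranked last by the fewest voters, so D wins.

D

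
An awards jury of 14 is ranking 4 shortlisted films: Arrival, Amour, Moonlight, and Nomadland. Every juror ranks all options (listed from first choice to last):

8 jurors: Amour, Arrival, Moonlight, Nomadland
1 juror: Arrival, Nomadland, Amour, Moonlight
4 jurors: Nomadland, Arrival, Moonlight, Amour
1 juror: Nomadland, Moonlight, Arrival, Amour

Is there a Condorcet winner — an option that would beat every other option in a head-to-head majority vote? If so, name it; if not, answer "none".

Amour

Amour vs Arrival: 8–6 for Amour.
Amour vs Moonlight: 9–5 for Amour.
Amour vs Nomadland: 8–6 for Amour.
Amour beats every other option head-to-head.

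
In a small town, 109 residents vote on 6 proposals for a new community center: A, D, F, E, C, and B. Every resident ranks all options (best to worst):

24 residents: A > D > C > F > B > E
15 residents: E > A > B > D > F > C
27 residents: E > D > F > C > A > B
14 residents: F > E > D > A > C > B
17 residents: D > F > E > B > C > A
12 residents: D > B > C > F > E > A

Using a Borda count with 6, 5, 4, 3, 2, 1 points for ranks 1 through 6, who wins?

A: 24·6 + 15·5 + 27·2 + 14·3 + 17·1 + 12·1 = 344
D: 24·5 + 15·3 + 27·5 + 14·4 + 17·6 + 12·6 = 530
F: 24·3 + 15·2 + 27·4 + 14·6 + 17·5 + 12·3 = 415
E: 24·1 + 15·6 + 27·6 + 14·5 + 17·4 + 12·2 = 438
C: 24·4 + 15·1 + 27·3 + 14·2 + 17·2 + 12·4 = 302
B: 24·2 + 15·4 + 27·1 + 14·1 + 17·3 + 12·5 = 260
D has the highest Borda score (530).

D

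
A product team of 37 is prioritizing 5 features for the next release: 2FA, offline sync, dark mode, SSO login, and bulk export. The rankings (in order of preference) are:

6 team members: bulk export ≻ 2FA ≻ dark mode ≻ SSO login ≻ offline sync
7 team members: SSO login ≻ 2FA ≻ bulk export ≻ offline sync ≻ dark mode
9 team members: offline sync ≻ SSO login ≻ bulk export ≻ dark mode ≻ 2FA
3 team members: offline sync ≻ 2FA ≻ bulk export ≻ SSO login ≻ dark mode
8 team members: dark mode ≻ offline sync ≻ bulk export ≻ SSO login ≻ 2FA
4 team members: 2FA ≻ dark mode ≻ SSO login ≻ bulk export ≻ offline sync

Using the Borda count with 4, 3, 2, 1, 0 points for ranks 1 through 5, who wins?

2FA: 6·3 + 7·3 + 9·0 + 3·3 + 8·0 + 4·4 = 64
offline sync: 6·0 + 7·1 + 9·4 + 3·4 + 8·3 + 4·0 = 79
dark mode: 6·2 + 7·0 + 9·1 + 3·0 + 8·4 + 4·3 = 65
SSO login: 6·1 + 7·4 + 9·3 + 3·1 + 8·1 + 4·2 = 80
bulk export: 6·4 + 7·2 + 9·2 + 3·2 + 8·2 + 4·1 = 82
bulk export has the highest Borda score (82).

bulk export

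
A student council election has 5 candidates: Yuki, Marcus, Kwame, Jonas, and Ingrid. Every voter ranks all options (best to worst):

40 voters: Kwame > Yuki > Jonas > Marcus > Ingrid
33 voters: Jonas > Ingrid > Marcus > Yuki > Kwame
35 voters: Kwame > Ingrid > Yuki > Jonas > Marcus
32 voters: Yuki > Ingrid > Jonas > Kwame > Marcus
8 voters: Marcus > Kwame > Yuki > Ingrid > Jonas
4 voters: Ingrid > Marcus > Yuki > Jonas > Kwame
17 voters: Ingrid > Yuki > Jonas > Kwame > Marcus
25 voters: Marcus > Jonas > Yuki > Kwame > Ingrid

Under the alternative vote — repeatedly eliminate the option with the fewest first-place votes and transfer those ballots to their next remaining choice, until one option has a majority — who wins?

Kwame

Round 1: Yuki 32, Marcus 33, Kwame 75, Jonas 33, Ingrid 21. Eliminate Ingrid.
Round 2: Yuki 49, Marcus 37, Kwame 75, Jonas 33. Eliminate Jonas.
Round 3: Yuki 49, Marcus 70, Kwame 75. Eliminate Yuki.
Round 4: Marcus 70, Kwame 124. Kwame has a majority.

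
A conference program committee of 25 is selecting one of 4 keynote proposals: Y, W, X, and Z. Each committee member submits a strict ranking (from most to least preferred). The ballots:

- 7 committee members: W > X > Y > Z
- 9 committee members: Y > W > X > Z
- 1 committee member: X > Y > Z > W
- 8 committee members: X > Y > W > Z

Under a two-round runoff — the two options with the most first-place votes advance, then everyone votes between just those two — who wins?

Round 1 first-place votes: Y 9, W 7, X 9, Z 0.
X and Y advance.
Runoff: X is preferred to Y by 16 voters; Y by 9.
X wins the runoff.

X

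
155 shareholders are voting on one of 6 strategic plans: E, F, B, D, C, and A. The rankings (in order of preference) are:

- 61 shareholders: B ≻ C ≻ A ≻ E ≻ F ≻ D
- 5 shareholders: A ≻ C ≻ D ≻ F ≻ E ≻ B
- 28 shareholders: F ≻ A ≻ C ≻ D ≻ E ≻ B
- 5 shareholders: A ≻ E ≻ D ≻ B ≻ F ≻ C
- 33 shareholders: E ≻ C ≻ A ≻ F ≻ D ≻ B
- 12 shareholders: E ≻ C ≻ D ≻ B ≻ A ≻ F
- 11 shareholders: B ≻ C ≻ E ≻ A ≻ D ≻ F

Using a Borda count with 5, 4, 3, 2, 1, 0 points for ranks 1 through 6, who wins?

E: 61·2 + 5·1 + 28·1 + 5·4 + 33·5 + 12·5 + 11·3 = 433
F: 61·1 + 5·2 + 28·5 + 5·1 + 33·2 + 12·0 + 11·0 = 282
B: 61·5 + 5·0 + 28·0 + 5·2 + 33·0 + 12·2 + 11·5 = 394
D: 61·0 + 5·3 + 28·2 + 5·3 + 33·1 + 12·3 + 11·1 = 166
C: 61·4 + 5·4 + 28·3 + 5·0 + 33·4 + 12·4 + 11·4 = 572
A: 61·3 + 5·5 + 28·4 + 5·5 + 33·3 + 12·1 + 11·2 = 478
C has the highest Borda score (572).

C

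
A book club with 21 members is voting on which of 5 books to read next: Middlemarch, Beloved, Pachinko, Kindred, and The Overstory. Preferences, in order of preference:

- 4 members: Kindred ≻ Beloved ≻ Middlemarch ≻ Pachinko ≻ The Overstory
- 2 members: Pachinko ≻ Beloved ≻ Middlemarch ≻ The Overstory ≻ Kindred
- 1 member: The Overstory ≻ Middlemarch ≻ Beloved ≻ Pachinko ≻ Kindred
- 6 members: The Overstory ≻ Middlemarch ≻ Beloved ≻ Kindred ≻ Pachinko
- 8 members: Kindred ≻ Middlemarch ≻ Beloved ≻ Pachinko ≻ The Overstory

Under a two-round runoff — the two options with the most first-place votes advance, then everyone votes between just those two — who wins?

Kindred

Round 1 first-place votes: Middlemarch 0, Beloved 0, Pachinko 2, Kindred 12, The Overstory 7.
Kindred and The Overstory advance.
Runoff: Kindred is preferred to The Overstory by 12 voters; The Overstory by 9.
Kindred wins the runoff.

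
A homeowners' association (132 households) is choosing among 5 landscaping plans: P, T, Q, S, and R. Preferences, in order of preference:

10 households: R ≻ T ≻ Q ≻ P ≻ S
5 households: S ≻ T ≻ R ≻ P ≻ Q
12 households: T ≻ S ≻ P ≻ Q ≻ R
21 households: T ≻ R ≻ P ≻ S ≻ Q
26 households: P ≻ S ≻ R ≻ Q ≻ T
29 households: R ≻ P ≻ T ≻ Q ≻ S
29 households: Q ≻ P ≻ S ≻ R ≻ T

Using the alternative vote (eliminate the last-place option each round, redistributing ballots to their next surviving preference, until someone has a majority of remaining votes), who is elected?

R

Round 1: P 26, T 33, Q 29, S 5, R 39. Eliminate S.
Round 2: P 26, T 38, Q 29, R 39. Eliminate P.
Round 3: T 38, Q 29, R 65. Eliminate Q.
Round 4: T 38, R 94. R has a majority.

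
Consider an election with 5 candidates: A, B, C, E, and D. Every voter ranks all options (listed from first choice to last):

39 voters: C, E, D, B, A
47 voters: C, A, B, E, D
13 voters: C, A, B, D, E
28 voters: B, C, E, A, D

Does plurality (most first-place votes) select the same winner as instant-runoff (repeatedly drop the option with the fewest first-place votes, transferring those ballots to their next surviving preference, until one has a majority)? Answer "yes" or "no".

yes

Plurality — first-place votes: A 0, B 28, C 99, E 0, D 0. Winner: C.
Instant-runoff — R1 A 0, B 28, C 99, E 0, D 0 (C winner). Winner: C.
The two methods agree.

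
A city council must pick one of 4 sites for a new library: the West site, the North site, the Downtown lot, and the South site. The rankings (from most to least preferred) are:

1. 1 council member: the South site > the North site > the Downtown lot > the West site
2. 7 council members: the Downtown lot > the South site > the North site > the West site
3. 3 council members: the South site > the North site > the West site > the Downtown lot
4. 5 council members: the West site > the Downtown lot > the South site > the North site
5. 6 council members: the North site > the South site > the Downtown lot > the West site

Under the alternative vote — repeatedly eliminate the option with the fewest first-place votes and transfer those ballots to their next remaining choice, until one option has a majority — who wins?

Round 1: the West site 5, the North site 6, the Downtown lot 7, the South site 4. Eliminate the South site.
Round 2: the West site 5, the North site 10, the Downtown lot 7. Eliminate the West site.
Round 3: the North site 10, the Downtown lot 12. The Downtown lot has a majority.

the Downtown lot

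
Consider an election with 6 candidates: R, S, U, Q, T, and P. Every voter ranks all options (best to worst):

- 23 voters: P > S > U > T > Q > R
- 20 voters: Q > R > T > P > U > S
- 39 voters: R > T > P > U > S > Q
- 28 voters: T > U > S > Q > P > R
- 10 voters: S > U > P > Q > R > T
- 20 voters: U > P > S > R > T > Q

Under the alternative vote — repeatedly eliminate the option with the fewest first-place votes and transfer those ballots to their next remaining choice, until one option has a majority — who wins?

Round 1: R 39, S 10, U 20, Q 20, T 28, P 23. Eliminate S.
Round 2: R 39, U 30, Q 20, T 28, P 23. Eliminate Q.
Round 3: R 59, U 30, T 28, P 23. Eliminate P.
Round 4: R 59, U 53, T 28. Eliminate T.
Round 5: R 59, U 81. U has a majority.

U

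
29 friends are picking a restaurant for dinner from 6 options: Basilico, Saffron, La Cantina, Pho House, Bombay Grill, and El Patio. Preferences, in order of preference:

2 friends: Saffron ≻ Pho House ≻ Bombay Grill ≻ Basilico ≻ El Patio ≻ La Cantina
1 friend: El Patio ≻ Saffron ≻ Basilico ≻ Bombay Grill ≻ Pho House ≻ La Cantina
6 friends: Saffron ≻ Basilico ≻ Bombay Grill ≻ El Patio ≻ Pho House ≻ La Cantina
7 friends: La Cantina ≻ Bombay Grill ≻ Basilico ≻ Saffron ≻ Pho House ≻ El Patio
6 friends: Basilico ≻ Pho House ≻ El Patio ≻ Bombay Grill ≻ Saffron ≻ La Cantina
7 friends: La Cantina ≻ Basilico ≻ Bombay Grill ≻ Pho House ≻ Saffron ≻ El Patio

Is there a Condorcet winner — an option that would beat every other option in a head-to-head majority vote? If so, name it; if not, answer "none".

Basilico vs Saffron: 20–9 for Basilico.
Basilico vs La Cantina: 15–14 for Basilico.
Basilico vs Pho House: 27–2 for Basilico.
Basilico vs Bombay Grill: 20–9 for Basilico.
Basilico vs El Patio: 28–1 for Basilico.
Basilico beats every other option head-to-head.

Basilico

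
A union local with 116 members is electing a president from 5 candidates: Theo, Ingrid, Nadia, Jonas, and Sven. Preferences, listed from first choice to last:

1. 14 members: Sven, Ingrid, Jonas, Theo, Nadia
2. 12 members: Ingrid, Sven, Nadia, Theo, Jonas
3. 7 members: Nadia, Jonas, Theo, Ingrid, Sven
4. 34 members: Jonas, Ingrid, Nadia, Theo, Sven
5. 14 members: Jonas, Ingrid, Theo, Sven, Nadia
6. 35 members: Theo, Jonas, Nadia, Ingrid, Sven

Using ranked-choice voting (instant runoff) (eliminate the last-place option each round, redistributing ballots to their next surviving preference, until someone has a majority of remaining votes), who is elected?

Jonas

Round 1: Theo 35, Ingrid 12, Nadia 7, Jonas 48, Sven 14. Eliminate Nadia.
Round 2: Theo 35, Ingrid 12, Jonas 55, Sven 14. Eliminate Ingrid.
Round 3: Theo 35, Jonas 55, Sven 26. Eliminate Sven.
Round 4: Theo 47, Jonas 69. Jonas has a majority.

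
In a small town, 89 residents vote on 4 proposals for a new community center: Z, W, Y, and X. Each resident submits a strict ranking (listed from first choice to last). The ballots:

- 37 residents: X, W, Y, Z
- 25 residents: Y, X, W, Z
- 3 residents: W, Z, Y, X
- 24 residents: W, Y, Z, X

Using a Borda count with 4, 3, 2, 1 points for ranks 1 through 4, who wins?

Z: 37·1 + 25·1 + 3·3 + 24·2 = 119
W: 37·3 + 25·2 + 3·4 + 24·4 = 269
Y: 37·2 + 25·4 + 3·2 + 24·3 = 252
X: 37·4 + 25·3 + 3·1 + 24·1 = 250
W has the highest Borda score (269).

W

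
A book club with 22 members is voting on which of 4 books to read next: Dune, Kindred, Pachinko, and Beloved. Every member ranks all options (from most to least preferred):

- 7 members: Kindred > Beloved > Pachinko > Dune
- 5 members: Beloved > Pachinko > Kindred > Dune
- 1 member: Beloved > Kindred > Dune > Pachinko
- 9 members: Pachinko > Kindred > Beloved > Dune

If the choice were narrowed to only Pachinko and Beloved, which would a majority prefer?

Beloved

Voters preferring Pachinko to Beloved: 9; preferring Beloved to Pachinko: 13.
Beloved wins the head-to-head.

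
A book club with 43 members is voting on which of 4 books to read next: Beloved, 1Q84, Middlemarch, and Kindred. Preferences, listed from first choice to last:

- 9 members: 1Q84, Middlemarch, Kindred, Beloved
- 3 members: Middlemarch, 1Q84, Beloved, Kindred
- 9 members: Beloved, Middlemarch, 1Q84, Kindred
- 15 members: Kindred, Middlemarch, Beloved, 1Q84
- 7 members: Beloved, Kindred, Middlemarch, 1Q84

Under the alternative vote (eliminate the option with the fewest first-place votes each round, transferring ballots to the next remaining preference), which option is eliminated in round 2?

Round 1: Beloved 16, 1Q84 9, Middlemarch 3, Kindred 15. Eliminate Middlemarch.
Round 2: Beloved 16, 1Q84 12, Kindred 15. Eliminate 1Q84.

1Q84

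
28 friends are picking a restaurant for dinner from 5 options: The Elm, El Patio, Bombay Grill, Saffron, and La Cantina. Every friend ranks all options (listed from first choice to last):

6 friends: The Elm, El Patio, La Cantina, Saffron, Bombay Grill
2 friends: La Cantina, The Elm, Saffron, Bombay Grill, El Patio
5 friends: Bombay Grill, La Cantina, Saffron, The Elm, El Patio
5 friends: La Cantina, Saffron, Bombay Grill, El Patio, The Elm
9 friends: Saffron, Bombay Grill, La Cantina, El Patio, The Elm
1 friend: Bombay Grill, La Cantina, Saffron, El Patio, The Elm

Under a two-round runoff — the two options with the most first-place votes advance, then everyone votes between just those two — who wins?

Round 1 first-place votes: The Elm 6, El Patio 0, Bombay Grill 6, Saffron 9, La Cantina 7.
Saffron and La Cantina advance.
Runoff: Saffron is preferred to La Cantina by 9 voters; La Cantina by 19.
La Cantina wins the runoff.

La Cantina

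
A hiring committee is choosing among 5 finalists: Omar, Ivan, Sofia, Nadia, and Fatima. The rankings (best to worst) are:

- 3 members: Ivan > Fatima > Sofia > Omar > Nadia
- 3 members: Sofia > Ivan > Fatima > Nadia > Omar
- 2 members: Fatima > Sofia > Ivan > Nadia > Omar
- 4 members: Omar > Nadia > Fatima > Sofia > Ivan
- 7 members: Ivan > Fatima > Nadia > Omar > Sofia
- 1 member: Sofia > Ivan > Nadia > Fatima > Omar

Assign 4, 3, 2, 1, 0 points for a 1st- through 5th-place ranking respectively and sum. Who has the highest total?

Omar: 3·1 + 3·0 + 2·0 + 4·4 + 7·1 + 1·0 = 26
Ivan: 3·4 + 3·3 + 2·2 + 4·0 + 7·4 + 1·3 = 56
Sofia: 3·2 + 3·4 + 2·3 + 4·1 + 7·0 + 1·4 = 32
Nadia: 3·0 + 3·1 + 2·1 + 4·3 + 7·2 + 1·2 = 33
Fatima: 3·3 + 3·2 + 2·4 + 4·2 + 7·3 + 1·1 = 53
Ivan has the highest Borda score (56).

Ivan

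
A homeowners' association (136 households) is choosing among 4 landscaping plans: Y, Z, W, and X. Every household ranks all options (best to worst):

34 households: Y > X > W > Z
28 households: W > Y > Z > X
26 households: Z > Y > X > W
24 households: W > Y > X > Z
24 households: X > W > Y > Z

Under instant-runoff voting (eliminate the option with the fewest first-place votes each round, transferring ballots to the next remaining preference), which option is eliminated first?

X

Round 1: Y 34, Z 26, W 52, X 24. Eliminate X.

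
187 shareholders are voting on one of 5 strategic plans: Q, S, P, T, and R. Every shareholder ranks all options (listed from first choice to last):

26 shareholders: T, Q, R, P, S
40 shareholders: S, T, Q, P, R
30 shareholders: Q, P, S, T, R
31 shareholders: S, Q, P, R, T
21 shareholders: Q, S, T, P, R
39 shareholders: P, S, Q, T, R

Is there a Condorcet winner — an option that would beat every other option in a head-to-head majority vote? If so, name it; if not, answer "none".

Checking pairwise contests:
S beats Q 110–77.
P beats S 95–92.
Q beats P 148–39.
Q beats T 121–66.
Q beats R 187–0.
Every option loses at least one head-to-head, so there is no Condorcet winner.

none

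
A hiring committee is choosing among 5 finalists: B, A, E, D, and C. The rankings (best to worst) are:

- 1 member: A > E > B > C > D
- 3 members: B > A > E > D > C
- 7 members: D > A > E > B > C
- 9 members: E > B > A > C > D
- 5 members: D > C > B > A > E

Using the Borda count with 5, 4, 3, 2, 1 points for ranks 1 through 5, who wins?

E

B: 1·3 + 3·5 + 7·2 + 9·4 + 5·3 = 83
A: 1·5 + 3·4 + 7·4 + 9·3 + 5·2 = 82
E: 1·4 + 3·3 + 7·3 + 9·5 + 5·1 = 84
D: 1·1 + 3·2 + 7·5 + 9·1 + 5·5 = 76
C: 1·2 + 3·1 + 7·1 + 9·2 + 5·4 = 50
E has the highest Borda score (84).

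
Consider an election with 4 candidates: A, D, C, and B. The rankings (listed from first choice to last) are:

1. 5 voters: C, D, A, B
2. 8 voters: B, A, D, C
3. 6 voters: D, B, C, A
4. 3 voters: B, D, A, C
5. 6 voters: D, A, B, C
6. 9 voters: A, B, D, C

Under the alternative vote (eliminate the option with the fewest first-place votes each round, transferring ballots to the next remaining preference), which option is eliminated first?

C

Round 1: A 9, D 12, C 5, B 11. Eliminate C.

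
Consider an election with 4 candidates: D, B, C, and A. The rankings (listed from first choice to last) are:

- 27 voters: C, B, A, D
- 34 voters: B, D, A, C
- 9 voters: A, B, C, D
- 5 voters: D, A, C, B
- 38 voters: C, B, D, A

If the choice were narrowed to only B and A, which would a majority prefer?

B

Voters preferring B to A: 99; preferring A to B: 14.
B wins the head-to-head.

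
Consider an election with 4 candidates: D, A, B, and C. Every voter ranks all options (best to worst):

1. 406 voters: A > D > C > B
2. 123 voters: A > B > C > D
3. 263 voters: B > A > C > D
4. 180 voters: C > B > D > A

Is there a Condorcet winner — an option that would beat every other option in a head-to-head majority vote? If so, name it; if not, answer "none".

A vs D: 792–180 for A.
A vs B: 529–443 for A.
A vs C: 792–180 for A.
A beats every other option head-to-head.

A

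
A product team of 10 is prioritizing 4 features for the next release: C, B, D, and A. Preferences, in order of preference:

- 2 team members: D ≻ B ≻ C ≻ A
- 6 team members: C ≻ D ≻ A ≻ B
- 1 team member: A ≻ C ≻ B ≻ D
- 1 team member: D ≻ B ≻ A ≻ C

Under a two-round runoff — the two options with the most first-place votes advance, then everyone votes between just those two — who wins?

Round 1 first-place votes: C 6, B 0, D 3, A 1.
C and D advance.
Runoff: C is preferred to D by 7 voters; D by 3.
C wins the runoff.

C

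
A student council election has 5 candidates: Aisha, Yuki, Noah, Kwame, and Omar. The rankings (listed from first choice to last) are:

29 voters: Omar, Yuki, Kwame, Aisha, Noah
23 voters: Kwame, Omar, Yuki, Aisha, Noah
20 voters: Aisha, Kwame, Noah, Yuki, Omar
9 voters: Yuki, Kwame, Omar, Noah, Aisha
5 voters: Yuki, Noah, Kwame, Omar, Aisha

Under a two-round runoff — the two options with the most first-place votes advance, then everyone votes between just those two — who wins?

Kwame

Round 1 first-place votes: Aisha 20, Yuki 14, Noah 0, Kwame 23, Omar 29.
Omar and Kwame advance.
Runoff: Omar is preferred to Kwame by 29 voters; Kwame by 57.
Kwame wins the runoff.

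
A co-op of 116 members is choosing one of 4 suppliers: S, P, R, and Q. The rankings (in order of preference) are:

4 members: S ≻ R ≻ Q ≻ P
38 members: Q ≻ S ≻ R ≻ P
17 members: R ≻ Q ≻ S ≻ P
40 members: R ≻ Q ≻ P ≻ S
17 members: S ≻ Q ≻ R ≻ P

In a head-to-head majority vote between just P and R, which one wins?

R

Voters preferring P to R: 0; preferring R to P: 116.
R wins the head-to-head.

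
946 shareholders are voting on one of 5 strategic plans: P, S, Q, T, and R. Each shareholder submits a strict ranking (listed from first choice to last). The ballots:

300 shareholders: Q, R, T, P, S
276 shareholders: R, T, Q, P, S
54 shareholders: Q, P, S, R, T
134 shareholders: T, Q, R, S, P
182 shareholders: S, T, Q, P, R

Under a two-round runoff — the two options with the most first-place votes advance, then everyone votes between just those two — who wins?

Round 1 first-place votes: P 0, S 182, Q 354, T 134, R 276.
Q and R advance.
Runoff: Q is preferred to R by 670 voters; R by 276.
Q wins the runoff.

Q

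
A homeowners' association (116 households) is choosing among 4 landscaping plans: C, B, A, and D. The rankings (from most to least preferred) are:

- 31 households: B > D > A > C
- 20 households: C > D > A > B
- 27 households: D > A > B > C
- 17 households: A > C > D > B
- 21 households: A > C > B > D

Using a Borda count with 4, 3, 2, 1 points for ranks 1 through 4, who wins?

A

C: 31·1 + 20·4 + 27·1 + 17·3 + 21·3 = 252
B: 31·4 + 20·1 + 27·2 + 17·1 + 21·2 = 257
A: 31·2 + 20·2 + 27·3 + 17·4 + 21·4 = 335
D: 31·3 + 20·3 + 27·4 + 17·2 + 21·1 = 316
A has the highest Borda score (335).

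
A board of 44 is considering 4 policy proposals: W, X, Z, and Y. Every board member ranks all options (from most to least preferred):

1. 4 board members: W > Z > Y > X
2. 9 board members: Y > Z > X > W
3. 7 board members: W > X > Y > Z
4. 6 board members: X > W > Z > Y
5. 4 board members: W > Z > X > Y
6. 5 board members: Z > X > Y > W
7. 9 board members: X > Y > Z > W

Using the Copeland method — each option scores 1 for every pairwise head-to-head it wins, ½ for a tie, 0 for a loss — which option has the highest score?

W: loses to X, Z, and Y → score 0.
X: beats W and Y; ties Z → score 2.5.
Z: beats W; ties X; loses to Y → score 1.5.
Y: beats W and Z; loses to X → score 2.
X has the best pairwise record.

X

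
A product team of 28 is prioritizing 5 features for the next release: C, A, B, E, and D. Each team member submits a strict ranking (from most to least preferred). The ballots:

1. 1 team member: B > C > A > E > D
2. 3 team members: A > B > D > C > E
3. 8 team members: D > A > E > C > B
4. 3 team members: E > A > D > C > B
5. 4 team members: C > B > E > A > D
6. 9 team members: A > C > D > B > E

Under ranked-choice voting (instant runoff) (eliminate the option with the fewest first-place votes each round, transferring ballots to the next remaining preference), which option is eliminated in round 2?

E

Round 1: C 4, A 12, B 1, E 3, D 8. Eliminate B.
Round 2: C 5, A 12, E 3, D 8. Eliminate E.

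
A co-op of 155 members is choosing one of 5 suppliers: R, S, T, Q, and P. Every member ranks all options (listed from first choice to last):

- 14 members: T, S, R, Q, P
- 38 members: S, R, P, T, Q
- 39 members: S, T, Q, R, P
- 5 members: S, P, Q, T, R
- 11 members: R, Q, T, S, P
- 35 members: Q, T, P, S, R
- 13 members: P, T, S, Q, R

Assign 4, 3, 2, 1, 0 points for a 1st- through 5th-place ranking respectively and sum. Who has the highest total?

S

R: 14·2 + 38·3 + 39·1 + 5·0 + 11·4 + 35·0 + 13·0 = 225
S: 14·3 + 38·4 + 39·4 + 5·4 + 11·1 + 35·1 + 13·2 = 442
T: 14·4 + 38·1 + 39·3 + 5·1 + 11·2 + 35·3 + 13·3 = 382
Q: 14·1 + 38·0 + 39·2 + 5·2 + 11·3 + 35·4 + 13·1 = 288
P: 14·0 + 38·2 + 39·0 + 5·3 + 11·0 + 35·2 + 13·4 = 213
S has the highest Borda score (442).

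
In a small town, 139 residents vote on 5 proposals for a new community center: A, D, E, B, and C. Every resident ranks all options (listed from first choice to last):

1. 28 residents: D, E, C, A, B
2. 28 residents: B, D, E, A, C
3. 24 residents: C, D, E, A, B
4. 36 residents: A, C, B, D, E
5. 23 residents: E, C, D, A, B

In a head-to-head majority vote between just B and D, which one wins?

Voters preferring B to D: 64; preferring D to B: 75.
D wins the head-to-head.

D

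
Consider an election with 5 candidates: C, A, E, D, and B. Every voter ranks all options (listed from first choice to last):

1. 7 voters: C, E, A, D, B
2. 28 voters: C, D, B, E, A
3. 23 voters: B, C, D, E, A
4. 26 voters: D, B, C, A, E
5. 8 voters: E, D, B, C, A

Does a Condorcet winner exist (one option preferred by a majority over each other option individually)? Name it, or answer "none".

Checking pairwise contests:
B beats C 57–35.
C beats A 92–0.
C beats E 84–8.
C beats D 58–34.
D beats B 69–23.
Every option loses at least one head-to-head, so there is no Condorcet winner.

none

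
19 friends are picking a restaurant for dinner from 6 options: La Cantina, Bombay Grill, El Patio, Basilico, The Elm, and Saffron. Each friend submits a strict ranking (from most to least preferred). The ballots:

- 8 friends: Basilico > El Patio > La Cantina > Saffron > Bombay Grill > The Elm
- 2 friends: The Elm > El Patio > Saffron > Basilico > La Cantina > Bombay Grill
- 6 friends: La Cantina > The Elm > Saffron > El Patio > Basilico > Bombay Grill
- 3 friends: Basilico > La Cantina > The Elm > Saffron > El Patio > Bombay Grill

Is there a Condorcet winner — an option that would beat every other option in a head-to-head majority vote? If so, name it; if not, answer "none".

Basilico vs La Cantina: 13–6 for Basilico.
Basilico vs Bombay Grill: 19–0 for Basilico.
Basilico vs El Patio: 11–8 for Basilico.
Basilico vs The Elm: 11–8 for Basilico.
Basilico vs Saffron: 11–8 for Basilico.
Basilico beats every other option head-to-head.

Basilico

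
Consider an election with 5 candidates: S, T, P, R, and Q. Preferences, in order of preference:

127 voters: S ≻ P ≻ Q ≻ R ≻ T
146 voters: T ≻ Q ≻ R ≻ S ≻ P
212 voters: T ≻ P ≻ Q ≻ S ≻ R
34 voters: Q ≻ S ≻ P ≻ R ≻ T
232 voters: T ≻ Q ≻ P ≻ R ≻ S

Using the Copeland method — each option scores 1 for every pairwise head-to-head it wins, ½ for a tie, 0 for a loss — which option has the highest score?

S: loses to T, P, R, and Q → score 0.
T: beats S, P, R, and Q → score 4.
P: beats S and R; loses to T and Q → score 2.
R: beats S; loses to T, P, and Q → score 1.
Q: beats S, P, and R; loses to T → score 3.
T has the best pairwise record.

T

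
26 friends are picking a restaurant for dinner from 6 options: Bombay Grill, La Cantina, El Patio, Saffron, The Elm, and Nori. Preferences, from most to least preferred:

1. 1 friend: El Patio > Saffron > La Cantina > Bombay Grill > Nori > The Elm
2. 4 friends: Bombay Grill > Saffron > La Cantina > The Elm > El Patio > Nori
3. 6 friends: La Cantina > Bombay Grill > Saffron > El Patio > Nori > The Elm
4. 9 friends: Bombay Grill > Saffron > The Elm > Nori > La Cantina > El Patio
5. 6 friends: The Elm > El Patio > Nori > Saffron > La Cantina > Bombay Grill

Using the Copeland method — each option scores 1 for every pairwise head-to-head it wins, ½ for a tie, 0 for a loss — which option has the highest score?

Bombay Grill: beats El Patio, Saffron, The Elm, and Nori; ties La Cantina → score 4.5.
La Cantina: beats El Patio; ties Bombay Grill; loses to Saffron, The Elm, and Nori → score 1.5.
El Patio: beats Nori; loses to Bombay Grill, La Cantina, Saffron, and The Elm → score 1.
Saffron: beats La Cantina, El Patio, The Elm, and Nori; loses to Bombay Grill → score 4.
The Elm: beats La Cantina, El Patio, and Nori; loses to Bombay Grill and Saffron → score 3.
Nori: beats La Cantina; loses to Bombay Grill, El Patio, Saffron, and The Elm → score 1.
Bombay Grill has the best pairwise record.

Bombay Grill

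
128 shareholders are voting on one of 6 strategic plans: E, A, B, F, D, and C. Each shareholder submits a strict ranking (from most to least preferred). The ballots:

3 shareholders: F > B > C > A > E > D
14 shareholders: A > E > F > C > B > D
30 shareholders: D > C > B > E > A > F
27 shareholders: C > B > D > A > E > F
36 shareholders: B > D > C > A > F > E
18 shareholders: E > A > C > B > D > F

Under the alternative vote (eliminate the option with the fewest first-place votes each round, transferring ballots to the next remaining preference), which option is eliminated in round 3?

C

Round 1: E 18, A 14, B 36, F 3, D 30, C 27. Eliminate F.
Round 2: E 18, A 14, B 39, D 30, C 27. Eliminate A.
Round 3: E 32, B 39, D 30, C 27. Eliminate C.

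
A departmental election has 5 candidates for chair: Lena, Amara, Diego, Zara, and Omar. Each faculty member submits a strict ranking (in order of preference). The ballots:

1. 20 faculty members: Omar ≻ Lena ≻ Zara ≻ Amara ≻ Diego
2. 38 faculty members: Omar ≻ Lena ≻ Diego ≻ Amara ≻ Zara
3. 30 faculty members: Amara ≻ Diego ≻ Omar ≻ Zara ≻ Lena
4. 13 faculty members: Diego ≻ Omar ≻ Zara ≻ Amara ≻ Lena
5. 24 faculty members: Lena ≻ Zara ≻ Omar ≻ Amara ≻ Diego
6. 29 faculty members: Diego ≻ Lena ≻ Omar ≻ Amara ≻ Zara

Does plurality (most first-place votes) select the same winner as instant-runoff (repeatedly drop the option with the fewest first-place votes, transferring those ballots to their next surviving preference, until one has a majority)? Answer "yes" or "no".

Plurality — first-place votes: Lena 24, Amara 30, Diego 42, Zara 0, Omar 58. Winner: Omar.
Instant-runoff — R1 Lena 24, Amara 30, Diego 42, Zara 0, Omar 58 (Zara out); R2 Lena 24, Amara 30, Diego 42, Omar 58 (Lena out); R3 Amara 30, Diego 42, Omar 82 (Omar winner). Winner: Omar.
The two methods agree.

yes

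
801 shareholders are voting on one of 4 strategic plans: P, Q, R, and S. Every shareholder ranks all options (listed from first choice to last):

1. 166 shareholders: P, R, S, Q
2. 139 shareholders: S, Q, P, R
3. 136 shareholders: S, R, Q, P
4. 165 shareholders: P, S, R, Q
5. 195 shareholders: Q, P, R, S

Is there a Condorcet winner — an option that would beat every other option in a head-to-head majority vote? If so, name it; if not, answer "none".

none

Checking pairwise contests:
Q beats P 470–331.
R beats Q 467–334.
P beats R 665–136.
P beats S 526–275.
Every option loses at least one head-to-head, so there is no Condorcet winner.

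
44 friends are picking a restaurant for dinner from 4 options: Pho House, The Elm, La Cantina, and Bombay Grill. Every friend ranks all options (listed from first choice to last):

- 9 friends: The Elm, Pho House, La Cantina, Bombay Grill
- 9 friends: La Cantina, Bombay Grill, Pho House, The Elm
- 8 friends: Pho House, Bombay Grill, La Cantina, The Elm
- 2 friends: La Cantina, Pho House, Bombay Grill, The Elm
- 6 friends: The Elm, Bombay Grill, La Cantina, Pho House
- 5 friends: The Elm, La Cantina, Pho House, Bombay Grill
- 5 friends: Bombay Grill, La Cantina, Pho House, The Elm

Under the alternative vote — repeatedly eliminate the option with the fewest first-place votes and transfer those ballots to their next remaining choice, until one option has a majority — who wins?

La Cantina

Round 1: Pho House 8, The Elm 20, La Cantina 11, Bombay Grill 5. Eliminate Bombay Grill.
Round 2: Pho House 8, The Elm 20, La Cantina 16. Eliminate Pho House.
Round 3: The Elm 20, La Cantina 24. La Cantina has a majority.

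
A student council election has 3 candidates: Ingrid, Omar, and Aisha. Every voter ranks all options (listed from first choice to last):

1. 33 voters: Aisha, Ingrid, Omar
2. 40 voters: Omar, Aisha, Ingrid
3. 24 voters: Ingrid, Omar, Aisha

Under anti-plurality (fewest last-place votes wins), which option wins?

Last-place votes: Ingrid 40, Omar 33, Aisha 24.
Aisha is ranked last by the fewest voters, so Aisha wins.

Aisha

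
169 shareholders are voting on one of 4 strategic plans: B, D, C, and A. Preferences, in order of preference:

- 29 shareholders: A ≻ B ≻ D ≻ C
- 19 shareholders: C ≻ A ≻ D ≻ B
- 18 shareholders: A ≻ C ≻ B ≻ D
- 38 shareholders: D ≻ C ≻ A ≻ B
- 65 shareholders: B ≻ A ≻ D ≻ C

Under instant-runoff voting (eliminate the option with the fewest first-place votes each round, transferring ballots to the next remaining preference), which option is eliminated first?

C

Round 1: B 65, D 38, C 19, A 47. Eliminate C.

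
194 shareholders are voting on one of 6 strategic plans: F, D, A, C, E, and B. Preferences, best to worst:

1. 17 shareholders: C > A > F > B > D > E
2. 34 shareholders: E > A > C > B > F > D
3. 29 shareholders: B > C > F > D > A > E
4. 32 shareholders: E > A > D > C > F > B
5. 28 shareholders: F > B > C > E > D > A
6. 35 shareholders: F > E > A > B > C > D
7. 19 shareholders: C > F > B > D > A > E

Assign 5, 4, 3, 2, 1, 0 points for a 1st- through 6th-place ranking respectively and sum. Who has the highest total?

F

F: 17·3 + 34·1 + 29·3 + 32·1 + 28·5 + 35·5 + 19·4 = 595
D: 17·1 + 34·0 + 29·2 + 32·3 + 28·1 + 35·0 + 19·2 = 237
A: 17·4 + 34·4 + 29·1 + 32·4 + 28·0 + 35·3 + 19·1 = 485
C: 17·5 + 34·3 + 29·4 + 32·2 + 28·3 + 35·1 + 19·5 = 581
E: 17·0 + 34·5 + 29·0 + 32·5 + 28·2 + 35·4 + 19·0 = 526
B: 17·2 + 34·2 + 29·5 + 32·0 + 28·4 + 35·2 + 19·3 = 486
F has the highest Borda score (595).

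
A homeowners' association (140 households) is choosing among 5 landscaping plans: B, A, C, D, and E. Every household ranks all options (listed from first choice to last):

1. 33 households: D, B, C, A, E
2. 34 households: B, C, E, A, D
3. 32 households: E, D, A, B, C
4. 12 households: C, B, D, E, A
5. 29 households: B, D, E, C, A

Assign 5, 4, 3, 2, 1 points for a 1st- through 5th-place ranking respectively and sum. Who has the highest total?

B: 33·4 + 34·5 + 32·2 + 12·4 + 29·5 = 559
A: 33·2 + 34·2 + 32·3 + 12·1 + 29·1 = 271
C: 33·3 + 34·4 + 32·1 + 12·5 + 29·2 = 385
D: 33·5 + 34·1 + 32·4 + 12·3 + 29·4 = 479
E: 33·1 + 34·3 + 32·5 + 12·2 + 29·3 = 406
B has the highest Borda score (559).

B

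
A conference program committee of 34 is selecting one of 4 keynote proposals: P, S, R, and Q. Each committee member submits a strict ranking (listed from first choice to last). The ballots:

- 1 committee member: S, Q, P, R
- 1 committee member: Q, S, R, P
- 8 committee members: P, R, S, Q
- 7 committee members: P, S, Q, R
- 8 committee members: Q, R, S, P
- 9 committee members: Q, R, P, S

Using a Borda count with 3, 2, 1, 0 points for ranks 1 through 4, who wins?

P: 1·1 + 1·0 + 8·3 + 7·3 + 8·0 + 9·1 = 55
S: 1·3 + 1·2 + 8·1 + 7·2 + 8·1 + 9·0 = 35
R: 1·0 + 1·1 + 8·2 + 7·0 + 8·2 + 9·2 = 51
Q: 1·2 + 1·3 + 8·0 + 7·1 + 8·3 + 9·3 = 63
Q has the highest Borda score (63).

Q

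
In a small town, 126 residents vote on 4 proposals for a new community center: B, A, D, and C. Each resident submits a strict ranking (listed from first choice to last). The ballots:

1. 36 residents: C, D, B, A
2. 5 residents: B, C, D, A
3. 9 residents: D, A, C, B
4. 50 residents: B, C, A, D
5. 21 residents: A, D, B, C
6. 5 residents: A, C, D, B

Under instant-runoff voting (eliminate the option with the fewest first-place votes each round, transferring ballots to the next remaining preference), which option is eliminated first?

Round 1: B 55, A 26, D 9, C 36. Eliminate D.

D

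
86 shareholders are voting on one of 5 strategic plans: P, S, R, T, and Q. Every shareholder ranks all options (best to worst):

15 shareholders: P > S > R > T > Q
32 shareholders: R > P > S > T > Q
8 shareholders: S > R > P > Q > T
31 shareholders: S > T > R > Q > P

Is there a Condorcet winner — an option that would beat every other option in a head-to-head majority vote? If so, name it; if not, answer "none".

none

Checking pairwise contests:
R beats P 71–15.
P beats S 47–39.
S beats R 54–32.
P beats T 55–31.
P beats Q 55–31.
Every option loses at least one head-to-head, so there is no Condorcet winner.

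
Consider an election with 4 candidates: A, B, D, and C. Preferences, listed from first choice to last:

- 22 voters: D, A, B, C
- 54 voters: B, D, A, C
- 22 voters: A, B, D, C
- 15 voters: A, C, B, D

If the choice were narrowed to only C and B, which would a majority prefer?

Voters preferring C to B: 15; preferring B to C: 98.
B wins the head-to-head.

B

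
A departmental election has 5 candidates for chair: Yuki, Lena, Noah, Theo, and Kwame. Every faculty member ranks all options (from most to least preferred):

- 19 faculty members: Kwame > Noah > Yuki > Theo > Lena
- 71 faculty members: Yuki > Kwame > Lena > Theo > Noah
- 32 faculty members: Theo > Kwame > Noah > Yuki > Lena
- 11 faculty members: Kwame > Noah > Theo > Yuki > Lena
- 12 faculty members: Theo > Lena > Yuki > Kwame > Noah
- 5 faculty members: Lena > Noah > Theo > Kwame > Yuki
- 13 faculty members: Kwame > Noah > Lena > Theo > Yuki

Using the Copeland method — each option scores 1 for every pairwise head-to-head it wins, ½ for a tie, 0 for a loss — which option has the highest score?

Yuki: beats Lena, Noah, Theo, and Kwame → score 4.
Lena: beats Noah and Theo; loses to Yuki and Kwame → score 2.
Noah: loses to Yuki, Lena, Theo, and Kwame → score 0.
Theo: beats Noah; loses to Yuki, Lena, and Kwame → score 1.
Kwame: beats Lena, Noah, and Theo; loses to Yuki → score 3.
Yuki has the best pairwise record.

Yuki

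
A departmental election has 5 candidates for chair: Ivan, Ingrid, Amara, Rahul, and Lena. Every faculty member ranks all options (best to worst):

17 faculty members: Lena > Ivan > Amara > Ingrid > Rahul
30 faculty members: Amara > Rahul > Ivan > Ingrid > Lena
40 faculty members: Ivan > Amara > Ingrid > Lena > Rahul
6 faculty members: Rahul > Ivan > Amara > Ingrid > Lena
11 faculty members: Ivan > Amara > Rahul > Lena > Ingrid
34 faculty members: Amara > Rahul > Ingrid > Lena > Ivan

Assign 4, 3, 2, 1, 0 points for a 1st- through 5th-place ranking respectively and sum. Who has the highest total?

Ivan: 17·3 + 30·2 + 40·4 + 6·3 + 11·4 + 34·0 = 333
Ingrid: 17·1 + 30·1 + 40·2 + 6·1 + 11·0 + 34·2 = 201
Amara: 17·2 + 30·4 + 40·3 + 6·2 + 11·3 + 34·4 = 455
Rahul: 17·0 + 30·3 + 40·0 + 6·4 + 11·2 + 34·3 = 238
Lena: 17·4 + 30·0 + 40·1 + 6·0 + 11·1 + 34·1 = 153
Amara has the highest Borda score (455).

Amara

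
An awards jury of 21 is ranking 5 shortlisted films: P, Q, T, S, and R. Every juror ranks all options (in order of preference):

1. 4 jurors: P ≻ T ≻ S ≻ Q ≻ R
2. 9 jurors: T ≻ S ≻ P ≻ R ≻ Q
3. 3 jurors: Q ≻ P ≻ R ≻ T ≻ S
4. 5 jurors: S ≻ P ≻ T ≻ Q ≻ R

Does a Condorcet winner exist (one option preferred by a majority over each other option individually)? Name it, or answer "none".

Checking pairwise contests:
S beats P 14–7.
P beats Q 18–3.
P beats T 12–9.
T beats S 16–5.
P beats R 21–0.
Every option loses at least one head-to-head, so there is no Condorcet winner.

none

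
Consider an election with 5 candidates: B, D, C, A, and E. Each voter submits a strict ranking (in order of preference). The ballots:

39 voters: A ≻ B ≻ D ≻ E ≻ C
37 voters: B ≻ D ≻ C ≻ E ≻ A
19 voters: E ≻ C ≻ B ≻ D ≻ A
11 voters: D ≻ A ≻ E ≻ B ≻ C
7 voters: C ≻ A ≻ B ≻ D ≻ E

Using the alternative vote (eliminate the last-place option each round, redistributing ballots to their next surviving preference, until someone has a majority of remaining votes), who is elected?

Round 1: B 37, D 11, C 7, A 39, E 19. Eliminate C.
Round 2: B 37, D 11, A 46, E 19. Eliminate D.
Round 3: B 37, A 57, E 19. A has a majority.

A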